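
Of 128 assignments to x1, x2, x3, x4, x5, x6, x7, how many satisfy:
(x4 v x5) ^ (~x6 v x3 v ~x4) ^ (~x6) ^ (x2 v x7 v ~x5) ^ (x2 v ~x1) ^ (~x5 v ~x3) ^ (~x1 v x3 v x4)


CNF with 7 clauses over 7 vars (128 assignments).
An assignment satisfies CNF iff every clause has >=1 true literal.
Check each row (bits = x1,x2,x3,x4,x5,x6,x7; clause T/F shown):
  row 0 [0000000]: clauses=FTTTTTT -> 0
  row 1 [0000001]: clauses=FTTTTTT -> 0
  row 2 [0000010]: clauses=FTFTTTT -> 0
  row 3 [0000011]: clauses=FTFTTTT -> 0
  row 4 [0000100]: clauses=TTTFTTT -> 0
  (every remaining row is evaluated the same way; all 128 results are listed next)
Full result column, 8 rows per line (x1,x2,x3,x4 fixed per line; x5,x6,x7 runs 000..111 left to right):
  rows 0-7 [x1,x2,x3,x4=0000]: 00000100  (ones: 1)
  rows 8-15 [x1,x2,x3,x4=0001]: 11000100  (ones: 3)
  rows 16-23 [x1,x2,x3,x4=0010]: 00000000  (ones: 0)
  rows 24-31 [x1,x2,x3,x4=0011]: 11000000  (ones: 2)
  rows 32-39 [x1,x2,x3,x4=0100]: 00001100  (ones: 2)
  rows 40-47 [x1,x2,x3,x4=0101]: 11001100  (ones: 4)
  rows 48-55 [x1,x2,x3,x4=0110]: 00000000  (ones: 0)
  rows 56-63 [x1,x2,x3,x4=0111]: 11000000  (ones: 2)
  rows 64-71 [x1,x2,x3,x4=1000]: 00000000  (ones: 0)
  rows 72-79 [x1,x2,x3,x4=1001]: 00000000  (ones: 0)
  rows 80-87 [x1,x2,x3,x4=1010]: 00000000  (ones: 0)
  rows 88-95 [x1,x2,x3,x4=1011]: 00000000  (ones: 0)
  rows 96-103 [x1,x2,x3,x4=1100]: 00000000  (ones: 0)
  rows 104-111 [x1,x2,x3,x4=1101]: 11001100  (ones: 4)
  rows 112-119 [x1,x2,x3,x4=1110]: 00000000  (ones: 0)
  rows 120-127 [x1,x2,x3,x4=1111]: 11000000  (ones: 2)
Satisfying assignments = 1+3+0+2+2+4+0+2+0+0+0+0+0+4+0+2 = 20

20


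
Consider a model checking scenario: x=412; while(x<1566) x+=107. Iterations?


Step 1: x goes from 412 toward 1566 by 107; the body runs while x<1566, so iterations = ceil((bound-start)/step)
Step 2: Distance=1154
Step 3: ceil(1154/107)=11

11


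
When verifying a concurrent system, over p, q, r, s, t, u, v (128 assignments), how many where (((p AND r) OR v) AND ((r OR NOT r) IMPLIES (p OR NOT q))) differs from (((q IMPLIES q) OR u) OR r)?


F1 = (((p AND r) OR v) AND ((r OR NOT r) IMPLIES (p OR NOT q)))
F2 = (((q IMPLIES q) OR u) OR r)
Evaluate both on each of 128 rows (bits = p,q,r,s,t,u,v):
  row 0 [0000000]: F1=0 F2=1 (differ) -> 1
  row 1 [0000001]: F1=1 F2=1 -> 0
  row 2 [0000010]: F1=0 F2=1 (differ) -> 1
  row 3 [0000011]: F1=1 F2=1 -> 0
  row 4 [0000100]: F1=0 F2=1 (differ) -> 1
  (every remaining row is evaluated the same way; all 128 results are listed next)
Full result column, 8 rows per line (p,q,r,s fixed per line; t,u,v runs 000..111 left to right):
  rows 0-7 [p,q,r,s=0000]: 10101010  (ones: 4)
  rows 8-15 [p,q,r,s=0001]: 10101010  (ones: 4)
  rows 16-23 [p,q,r,s=0010]: 10101010  (ones: 4)
  rows 24-31 [p,q,r,s=0011]: 10101010  (ones: 4)
  rows 32-39 [p,q,r,s=0100]: 11111111  (ones: 8)
  rows 40-47 [p,q,r,s=0101]: 11111111  (ones: 8)
  rows 48-55 [p,q,r,s=0110]: 11111111  (ones: 8)
  rows 56-63 [p,q,r,s=0111]: 11111111  (ones: 8)
  rows 64-71 [p,q,r,s=1000]: 10101010  (ones: 4)
  rows 72-79 [p,q,r,s=1001]: 10101010  (ones: 4)
  rows 80-87 [p,q,r,s=1010]: 00000000  (ones: 0)
  rows 88-95 [p,q,r,s=1011]: 00000000  (ones: 0)
  rows 96-103 [p,q,r,s=1100]: 10101010  (ones: 4)
  rows 104-111 [p,q,r,s=1101]: 10101010  (ones: 4)
  rows 112-119 [p,q,r,s=1110]: 00000000  (ones: 0)
  rows 120-127 [p,q,r,s=1111]: 00000000  (ones: 0)
Disagreements = 4+4+4+4+8+8+8+8+4+4+0+0+4+4+0+0 = 64

64


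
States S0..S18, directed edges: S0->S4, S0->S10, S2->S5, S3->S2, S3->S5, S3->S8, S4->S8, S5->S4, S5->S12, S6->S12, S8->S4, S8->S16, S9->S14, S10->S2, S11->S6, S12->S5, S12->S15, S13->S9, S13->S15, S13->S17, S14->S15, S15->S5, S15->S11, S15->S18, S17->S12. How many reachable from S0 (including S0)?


BFS from S0:
  layer 0: {S0}
  layer 1: {S4, S10}
  layer 2: {S2, S8}
  layer 3: {S5, S16}
  layer 4: {S12}
  layer 5: {S15}
  layer 6: {S11, S18}
  layer 7: {S6}
Reachable set: {S0, S2, S4, S5, S6, S8, S10, S11, S12, S15, S16, S18}
Count = 12

12


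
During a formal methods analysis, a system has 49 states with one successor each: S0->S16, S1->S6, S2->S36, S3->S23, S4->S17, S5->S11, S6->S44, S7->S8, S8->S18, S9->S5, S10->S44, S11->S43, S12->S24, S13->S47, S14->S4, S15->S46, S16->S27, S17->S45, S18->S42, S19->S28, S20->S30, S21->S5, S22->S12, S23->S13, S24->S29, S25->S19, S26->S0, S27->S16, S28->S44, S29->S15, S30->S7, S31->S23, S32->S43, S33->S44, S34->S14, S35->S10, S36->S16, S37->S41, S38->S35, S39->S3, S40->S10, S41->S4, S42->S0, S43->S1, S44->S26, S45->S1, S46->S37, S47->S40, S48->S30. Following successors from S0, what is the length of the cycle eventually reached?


Trace from S0 until a state repeats:
  S0 -> S16 -> S27 -> S16
S16 first seen at step 1, revisited at step 3.
Cycle length = 3 - 1 = 2

2


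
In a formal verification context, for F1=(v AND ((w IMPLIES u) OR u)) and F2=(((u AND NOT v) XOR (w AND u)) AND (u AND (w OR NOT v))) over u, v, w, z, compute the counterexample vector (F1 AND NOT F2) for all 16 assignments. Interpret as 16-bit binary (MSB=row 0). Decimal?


F1 = (v AND ((w IMPLIES u) OR u))
F2 = (((u AND NOT v) XOR (w AND u)) AND (u AND (w OR NOT v)))
Counterexample to F1=>F2 is where F1=1 and F2=0.
Evaluate each row (bits = u,v,w,z, MSB first):
  row 0 [0000]: F1=0 F2=0 -> F1&~F2 -> 0
  row 1 [0001]: F1=0 F2=0 -> F1&~F2 -> 0
  row 2 [0010]: F1=0 F2=0 -> F1&~F2 -> 0
  row 3 [0011]: F1=0 F2=0 -> F1&~F2 -> 0
  row 4 [0100]: F1=1 F2=0 -> F1&~F2 -> 1
  row 5 [0101]: F1=1 F2=0 -> F1&~F2 -> 1
  row 6 [0110]: F1=0 F2=0 -> F1&~F2 -> 0
  row 7 [0111]: F1=0 F2=0 -> F1&~F2 -> 0
  row 8 [1000]: F1=0 F2=1 -> F1&~F2 -> 0
  row 9 [1001]: F1=0 F2=1 -> F1&~F2 -> 0
  row 10 [1010]: F1=0 F2=0 -> F1&~F2 -> 0
  row 11 [1011]: F1=0 F2=0 -> F1&~F2 -> 0
  row 12 [1100]: F1=1 F2=0 -> F1&~F2 -> 1
  row 13 [1101]: F1=1 F2=0 -> F1&~F2 -> 1
  row 14 [1110]: F1=1 F2=1 -> F1&~F2 -> 0
  row 15 [1111]: F1=1 F2=1 -> F1&~F2 -> 0
Full result column, 4 rows per line (u,v fixed per line; w,z runs 00..11 left to right):
  rows 0-3 [u,v=00]: 0000  = hex 0
  rows 4-7 [u,v=01]: 1100  = hex C
  rows 8-11 [u,v=10]: 0000  = hex 0
  rows 12-15 [u,v=11]: 1100  = hex C
Counterexample vector (row 0 .. row 15) = 0000110000001100
Output column grouped in 4s = 0000 1100 0000 1100 = 0x0C0C
Convert to decimal digit by digit (value = value*16 + digit):
  0 -> 0
  0*16 + 12 (C) = 12
  12*16 + 0 = 192
  192*16 + 12 (C) = 3084
Decimal = 3084

3084


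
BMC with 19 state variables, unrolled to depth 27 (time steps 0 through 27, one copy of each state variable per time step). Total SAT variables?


BMC unrolls to depth k, creating one copy of each state var for steps 0..k.
Step count = 27 + 1 = 28 (steps 0 through 27)
Vars per step = 19
Total = 19 * 28 = 532

532


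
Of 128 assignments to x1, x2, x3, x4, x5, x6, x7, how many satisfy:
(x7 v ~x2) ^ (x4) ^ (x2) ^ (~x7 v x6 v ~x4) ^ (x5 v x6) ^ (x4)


CNF with 6 clauses over 7 vars (128 assignments).
An assignment satisfies CNF iff every clause has >=1 true literal.
Check each row (bits = x1,x2,x3,x4,x5,x6,x7; clause T/F shown):
  row 0 [0000000]: clauses=TFFTFF -> 0
  row 1 [0000001]: clauses=TFFTFF -> 0
  row 2 [0000010]: clauses=TFFTTF -> 0
  row 3 [0000011]: clauses=TFFTTF -> 0
  row 4 [0000100]: clauses=TFFTTF -> 0
  (every remaining row is evaluated the same way; all 128 results are listed next)
Full result column, 8 rows per line (x1,x2,x3,x4 fixed per line; x5,x6,x7 runs 000..111 left to right):
  rows 0-7 [x1,x2,x3,x4=0000]: 00000000  (ones: 0)
  rows 8-15 [x1,x2,x3,x4=0001]: 00000000  (ones: 0)
  rows 16-23 [x1,x2,x3,x4=0010]: 00000000  (ones: 0)
  rows 24-31 [x1,x2,x3,x4=0011]: 00000000  (ones: 0)
  rows 32-39 [x1,x2,x3,x4=0100]: 00000000  (ones: 0)
  rows 40-47 [x1,x2,x3,x4=0101]: 00010001  (ones: 2)
  rows 48-55 [x1,x2,x3,x4=0110]: 00000000  (ones: 0)
  rows 56-63 [x1,x2,x3,x4=0111]: 00010001  (ones: 2)
  rows 64-71 [x1,x2,x3,x4=1000]: 00000000  (ones: 0)
  rows 72-79 [x1,x2,x3,x4=1001]: 00000000  (ones: 0)
  rows 80-87 [x1,x2,x3,x4=1010]: 00000000  (ones: 0)
  rows 88-95 [x1,x2,x3,x4=1011]: 00000000  (ones: 0)
  rows 96-103 [x1,x2,x3,x4=1100]: 00000000  (ones: 0)
  rows 104-111 [x1,x2,x3,x4=1101]: 00010001  (ones: 2)
  rows 112-119 [x1,x2,x3,x4=1110]: 00000000  (ones: 0)
  rows 120-127 [x1,x2,x3,x4=1111]: 00010001  (ones: 2)
Satisfying assignments = 0+0+0+0+0+2+0+2+0+0+0+0+0+2+0+2 = 8

8


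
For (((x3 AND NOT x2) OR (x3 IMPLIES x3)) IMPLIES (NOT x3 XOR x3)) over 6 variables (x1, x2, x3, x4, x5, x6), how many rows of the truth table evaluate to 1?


Formula: (((x3 AND NOT x2) OR (x3 IMPLIES x3)) IMPLIES (NOT x3 XOR x3)) over 6 vars (64 rows)
Evaluate each row (x1, x2, x3, x4, x5, x6 as bits, MSB first):
  row 0 [000000]: (((0 AND NOT 0) OR (0 IMPLIES 0)) IMPLIES (NOT 0 XOR 0)) -> 1
  row 1 [000001]: (((0 AND NOT 0) OR (0 IMPLIES 0)) IMPLIES (NOT 0 XOR 0)) -> 1
  row 2 [000010]: (((0 AND NOT 0) OR (0 IMPLIES 0)) IMPLIES (NOT 0 XOR 0)) -> 1
  row 3 [000011]: (((0 AND NOT 0) OR (0 IMPLIES 0)) IMPLIES (NOT 0 XOR 0)) -> 1
  row 4 [000100]: (((0 AND NOT 0) OR (0 IMPLIES 0)) IMPLIES (NOT 0 XOR 0)) -> 1
  (every remaining row is evaluated the same way; all 64 results are listed next)
Full result column, 8 rows per line (x1,x2,x3 fixed per line; x4,x5,x6 runs 000..111 left to right):
  rows 0-7 [x1,x2,x3=000]: 11111111  (ones: 8)
  rows 8-15 [x1,x2,x3=001]: 11111111  (ones: 8)
  rows 16-23 [x1,x2,x3=010]: 11111111  (ones: 8)
  rows 24-31 [x1,x2,x3=011]: 11111111  (ones: 8)
  rows 32-39 [x1,x2,x3=100]: 11111111  (ones: 8)
  rows 40-47 [x1,x2,x3=101]: 11111111  (ones: 8)
  rows 48-55 [x1,x2,x3=110]: 11111111  (ones: 8)
  rows 56-63 [x1,x2,x3=111]: 11111111  (ones: 8)
Count of 1-rows = 8+8+8+8+8+8+8+8 = 64

64


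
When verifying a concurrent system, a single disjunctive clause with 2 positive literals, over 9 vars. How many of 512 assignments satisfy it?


Step 1: Total=2^9=512
Step 2: Unsat when all 2 false: 2^7=128
Step 3: Sat=512-128=384

384


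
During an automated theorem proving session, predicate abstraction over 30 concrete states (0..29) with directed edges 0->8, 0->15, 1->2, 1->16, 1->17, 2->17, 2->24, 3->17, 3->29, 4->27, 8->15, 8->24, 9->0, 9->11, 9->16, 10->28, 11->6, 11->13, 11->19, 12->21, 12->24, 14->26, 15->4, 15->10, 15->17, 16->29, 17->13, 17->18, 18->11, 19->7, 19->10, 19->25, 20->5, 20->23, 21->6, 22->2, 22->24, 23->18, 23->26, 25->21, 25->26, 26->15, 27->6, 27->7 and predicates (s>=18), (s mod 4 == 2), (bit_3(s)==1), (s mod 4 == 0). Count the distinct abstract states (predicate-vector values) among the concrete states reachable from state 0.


BFS from 0:
Concrete reachable: {0, 4, 6, 7, 8, 10, 11, 13, 15, 17, 18, 19, 21, 24, 25, 26, 27, 28}
Abstract via predicates (s>=18), (s mod 4 == 2), (bit_3(s)==1), (s mod 4 == 0):
  (0,0,0,0) <- {7, 17}
  (0,0,0,1) <- {0, 4}
  (0,0,1,0) <- {11, 13, 15}
  (0,0,1,1) <- {8}
  (0,1,0,0) <- {6}
  (0,1,1,0) <- {10}
  (1,0,0,0) <- {19, 21}
  (1,0,1,0) <- {25, 27}
  (1,0,1,1) <- {24, 28}
  (1,1,0,0) <- {18}
  (1,1,1,0) <- {26}
Distinct abstract states = 11

11


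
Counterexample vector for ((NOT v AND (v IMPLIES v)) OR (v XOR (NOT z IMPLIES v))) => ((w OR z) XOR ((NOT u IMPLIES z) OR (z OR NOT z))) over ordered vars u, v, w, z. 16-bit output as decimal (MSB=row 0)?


F1 = ((NOT v AND (v IMPLIES v)) OR (v XOR (NOT z IMPLIES v)))
F2 = ((w OR z) XOR ((NOT u IMPLIES z) OR (z OR NOT z)))
Counterexample to F1=>F2 is where F1=1 and F2=0.
Evaluate each row (bits = u,v,w,z, MSB first):
  row 0 [0000]: F1=1 F2=1 -> F1&~F2 -> 0
  row 1 [0001]: F1=1 F2=0 -> F1&~F2 -> 1
  row 2 [0010]: F1=1 F2=0 -> F1&~F2 -> 1
  row 3 [0011]: F1=1 F2=0 -> F1&~F2 -> 1
  row 4 [0100]: F1=0 F2=1 -> F1&~F2 -> 0
  row 5 [0101]: F1=0 F2=0 -> F1&~F2 -> 0
  row 6 [0110]: F1=0 F2=0 -> F1&~F2 -> 0
  row 7 [0111]: F1=0 F2=0 -> F1&~F2 -> 0
  row 8 [1000]: F1=1 F2=1 -> F1&~F2 -> 0
  row 9 [1001]: F1=1 F2=0 -> F1&~F2 -> 1
  row 10 [1010]: F1=1 F2=0 -> F1&~F2 -> 1
  row 11 [1011]: F1=1 F2=0 -> F1&~F2 -> 1
  row 12 [1100]: F1=0 F2=1 -> F1&~F2 -> 0
  row 13 [1101]: F1=0 F2=0 -> F1&~F2 -> 0
  row 14 [1110]: F1=0 F2=0 -> F1&~F2 -> 0
  row 15 [1111]: F1=0 F2=0 -> F1&~F2 -> 0
Full result column, 4 rows per line (u,v fixed per line; w,z runs 00..11 left to right):
  rows 0-3 [u,v=00]: 0111  = hex 7
  rows 4-7 [u,v=01]: 0000  = hex 0
  rows 8-11 [u,v=10]: 0111  = hex 7
  rows 12-15 [u,v=11]: 0000  = hex 0
Counterexample vector (row 0 .. row 15) = 0111000001110000
Output column grouped in 4s = 0111 0000 0111 0000 = 0x7070
Convert to decimal digit by digit (value = value*16 + digit):
  7 -> 7
  7*16 + 0 = 112
  112*16 + 7 = 1799
  1799*16 + 0 = 28784
Decimal = 28784

28784


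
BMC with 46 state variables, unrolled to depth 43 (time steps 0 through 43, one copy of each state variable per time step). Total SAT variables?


BMC unrolls to depth k, creating one copy of each state var for steps 0..k.
Step count = 43 + 1 = 44 (steps 0 through 43)
Vars per step = 46
Total = 46 * 44 = 2024

2024


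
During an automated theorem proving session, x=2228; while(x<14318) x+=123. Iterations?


Step 1: x goes from 2228 toward 14318 by 123; the body runs while x<14318, so iterations = ceil((bound-start)/step)
Step 2: Distance=12090
Step 3: ceil(12090/123)=99

99


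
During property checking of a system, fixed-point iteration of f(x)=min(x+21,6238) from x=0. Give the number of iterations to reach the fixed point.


Step 1: x=0, cap=6238, increment=21
Step 2: x grows by 21 each step until capped at 6238; fixed point is x=6238
Step 3: iterations = ceil(6238/21) = 298

298


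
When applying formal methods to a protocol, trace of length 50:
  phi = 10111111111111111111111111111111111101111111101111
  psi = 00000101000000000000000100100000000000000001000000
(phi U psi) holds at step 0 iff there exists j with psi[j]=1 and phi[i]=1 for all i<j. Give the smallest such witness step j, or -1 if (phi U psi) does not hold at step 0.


(phi U psi) at 0: need smallest j with psi[j]=1 and phi[i]=1 for all i in [0,j).
Scan from step 0:
  step 0: phi=1, psi=0 -> continue
  step 1: phi=0 -> phi-prefix broken from here
  step 5: psi=1 but phi already failed -> not a witness
  step 7: psi=1 but phi already failed -> not a witness
  step 23: psi=1 but phi already failed -> not a witness
  step 26: psi=1 but phi already failed -> not a witness
  step 43: psi=1 but phi already failed -> not a witness
  end of trace: no witness -> -1
Witness step = -1

-1


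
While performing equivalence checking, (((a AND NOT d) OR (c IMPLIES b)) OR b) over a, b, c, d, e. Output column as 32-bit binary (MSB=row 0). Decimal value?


Formula: (((a AND NOT d) OR (c IMPLIES b)) OR b) over a, b, c, d, e (32 rows)
Evaluate each row (bits = a,b,c,d,e, MSB first):
  row 0 [00000]: (((0 AND NOT 0) OR (0 IMPLIES 0)) OR 0) -> 1
  row 1 [00001]: (((0 AND NOT 0) OR (0 IMPLIES 0)) OR 0) -> 1
  row 2 [00010]: (((0 AND NOT 1) OR (0 IMPLIES 0)) OR 0) -> 1
  row 3 [00011]: (((0 AND NOT 1) OR (0 IMPLIES 0)) OR 0) -> 1
  row 4 [00100]: (((0 AND NOT 0) OR (1 IMPLIES 0)) OR 0) -> 0
  row 5 [00101]: (((0 AND NOT 0) OR (1 IMPLIES 0)) OR 0) -> 0
  row 6 [00110]: (((0 AND NOT 1) OR (1 IMPLIES 0)) OR 0) -> 0
  row 7 [00111]: (((0 AND NOT 1) OR (1 IMPLIES 0)) OR 0) -> 0
  row 8 [01000]: (((0 AND NOT 0) OR (0 IMPLIES 1)) OR 1) -> 1
  row 9 [01001]: (((0 AND NOT 0) OR (0 IMPLIES 1)) OR 1) -> 1
  row 10 [01010]: (((0 AND NOT 1) OR (0 IMPLIES 1)) OR 1) -> 1
  row 11 [01011]: (((0 AND NOT 1) OR (0 IMPLIES 1)) OR 1) -> 1
  row 12 [01100]: (((0 AND NOT 0) OR (1 IMPLIES 1)) OR 1) -> 1
  row 13 [01101]: (((0 AND NOT 0) OR (1 IMPLIES 1)) OR 1) -> 1
  row 14 [01110]: (((0 AND NOT 1) OR (1 IMPLIES 1)) OR 1) -> 1
  row 15 [01111]: (((0 AND NOT 1) OR (1 IMPLIES 1)) OR 1) -> 1
  row 16 [10000]: (((1 AND NOT 0) OR (0 IMPLIES 0)) OR 0) -> 1
  row 17 [10001]: (((1 AND NOT 0) OR (0 IMPLIES 0)) OR 0) -> 1
  row 18 [10010]: (((1 AND NOT 1) OR (0 IMPLIES 0)) OR 0) -> 1
  row 19 [10011]: (((1 AND NOT 1) OR (0 IMPLIES 0)) OR 0) -> 1
  row 20 [10100]: (((1 AND NOT 0) OR (1 IMPLIES 0)) OR 0) -> 1
  row 21 [10101]: (((1 AND NOT 0) OR (1 IMPLIES 0)) OR 0) -> 1
  row 22 [10110]: (((1 AND NOT 1) OR (1 IMPLIES 0)) OR 0) -> 0
  row 23 [10111]: (((1 AND NOT 1) OR (1 IMPLIES 0)) OR 0) -> 0
  row 24 [11000]: (((1 AND NOT 0) OR (0 IMPLIES 1)) OR 1) -> 1
  row 25 [11001]: (((1 AND NOT 0) OR (0 IMPLIES 1)) OR 1) -> 1
  row 26 [11010]: (((1 AND NOT 1) OR (0 IMPLIES 1)) OR 1) -> 1
  row 27 [11011]: (((1 AND NOT 1) OR (0 IMPLIES 1)) OR 1) -> 1
  row 28 [11100]: (((1 AND NOT 0) OR (1 IMPLIES 1)) OR 1) -> 1
  row 29 [11101]: (((1 AND NOT 0) OR (1 IMPLIES 1)) OR 1) -> 1
  row 30 [11110]: (((1 AND NOT 1) OR (1 IMPLIES 1)) OR 1) -> 1
  row 31 [11111]: (((1 AND NOT 1) OR (1 IMPLIES 1)) OR 1) -> 1
Full result column, 4 rows per line (a,b,c fixed per line; d,e runs 00..11 left to right):
  rows 0-3 [a,b,c=000]: 1111  = hex F
  rows 4-7 [a,b,c=001]: 0000  = hex 0
  rows 8-11 [a,b,c=010]: 1111  = hex F
  rows 12-15 [a,b,c=011]: 1111  = hex F
  rows 16-19 [a,b,c=100]: 1111  = hex F
  rows 20-23 [a,b,c=101]: 1100  = hex C
  rows 24-27 [a,b,c=110]: 1111  = hex F
  rows 28-31 [a,b,c=111]: 1111  = hex F
Output column (row 0 .. row 31) = 11110000111111111111110011111111
Output column grouped in 4s = 1111 0000 1111 1111 1111 1100 1111 1111 = 0xF0FFFCFF
Convert to decimal digit by digit (value = value*16 + digit):
  F -> 15
  15*16 + 0 = 240
  240*16 + 15 (F) = 3855
  3855*16 + 15 (F) = 61695
  61695*16 + 15 (F) = 987135
  987135*16 + 12 (C) = 15794172
  15794172*16 + 15 (F) = 252706767
  252706767*16 + 15 (F) = 4043308287
Decimal = 4043308287

4043308287


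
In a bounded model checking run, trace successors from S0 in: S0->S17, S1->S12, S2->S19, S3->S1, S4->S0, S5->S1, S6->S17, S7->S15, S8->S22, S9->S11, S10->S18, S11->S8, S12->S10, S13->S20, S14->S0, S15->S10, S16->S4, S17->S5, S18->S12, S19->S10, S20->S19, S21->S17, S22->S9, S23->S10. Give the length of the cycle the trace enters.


Trace from S0 until a state repeats:
  S0 -> S17 -> S5 -> S1 -> S12 -> S10 -> S18 -> S12
S12 first seen at step 4, revisited at step 7.
Cycle length = 7 - 4 = 3

3


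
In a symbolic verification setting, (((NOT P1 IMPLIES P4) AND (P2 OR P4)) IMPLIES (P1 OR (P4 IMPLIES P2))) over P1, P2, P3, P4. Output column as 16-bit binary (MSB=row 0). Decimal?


Formula: (((NOT P1 IMPLIES P4) AND (P2 OR P4)) IMPLIES (P1 OR (P4 IMPLIES P2))) over P1, P2, P3, P4 (16 rows)
Evaluate each row (bits = P1,P2,P3,P4, MSB first):
  row 0 [0000]: (((NOT 0 IMPLIES 0) AND (0 OR 0)) IMPLIES (0 OR (0 IMPLIES 0))) -> 1
  row 1 [0001]: (((NOT 0 IMPLIES 1) AND (0 OR 1)) IMPLIES (0 OR (1 IMPLIES 0))) -> 0
  row 2 [0010]: (((NOT 0 IMPLIES 0) AND (0 OR 0)) IMPLIES (0 OR (0 IMPLIES 0))) -> 1
  row 3 [0011]: (((NOT 0 IMPLIES 1) AND (0 OR 1)) IMPLIES (0 OR (1 IMPLIES 0))) -> 0
  row 4 [0100]: (((NOT 0 IMPLIES 0) AND (1 OR 0)) IMPLIES (0 OR (0 IMPLIES 1))) -> 1
  row 5 [0101]: (((NOT 0 IMPLIES 1) AND (1 OR 1)) IMPLIES (0 OR (1 IMPLIES 1))) -> 1
  row 6 [0110]: (((NOT 0 IMPLIES 0) AND (1 OR 0)) IMPLIES (0 OR (0 IMPLIES 1))) -> 1
  row 7 [0111]: (((NOT 0 IMPLIES 1) AND (1 OR 1)) IMPLIES (0 OR (1 IMPLIES 1))) -> 1
  row 8 [1000]: (((NOT 1 IMPLIES 0) AND (0 OR 0)) IMPLIES (1 OR (0 IMPLIES 0))) -> 1
  row 9 [1001]: (((NOT 1 IMPLIES 1) AND (0 OR 1)) IMPLIES (1 OR (1 IMPLIES 0))) -> 1
  row 10 [1010]: (((NOT 1 IMPLIES 0) AND (0 OR 0)) IMPLIES (1 OR (0 IMPLIES 0))) -> 1
  row 11 [1011]: (((NOT 1 IMPLIES 1) AND (0 OR 1)) IMPLIES (1 OR (1 IMPLIES 0))) -> 1
  row 12 [1100]: (((NOT 1 IMPLIES 0) AND (1 OR 0)) IMPLIES (1 OR (0 IMPLIES 1))) -> 1
  row 13 [1101]: (((NOT 1 IMPLIES 1) AND (1 OR 1)) IMPLIES (1 OR (1 IMPLIES 1))) -> 1
  row 14 [1110]: (((NOT 1 IMPLIES 0) AND (1 OR 0)) IMPLIES (1 OR (0 IMPLIES 1))) -> 1
  row 15 [1111]: (((NOT 1 IMPLIES 1) AND (1 OR 1)) IMPLIES (1 OR (1 IMPLIES 1))) -> 1
Full result column, 4 rows per line (P1,P2 fixed per line; P3,P4 runs 00..11 left to right):
  rows 0-3 [P1,P2=00]: 1010  = hex A
  rows 4-7 [P1,P2=01]: 1111  = hex F
  rows 8-11 [P1,P2=10]: 1111  = hex F
  rows 12-15 [P1,P2=11]: 1111  = hex F
Output column (row 0 .. row 15) = 1010111111111111
Output column grouped in 4s = 1010 1111 1111 1111 = 0xAFFF
Convert to decimal digit by digit (value = value*16 + digit):
  A -> 10
  10*16 + 15 (F) = 175
  175*16 + 15 (F) = 2815
  2815*16 + 15 (F) = 45055
Decimal = 45055

45055


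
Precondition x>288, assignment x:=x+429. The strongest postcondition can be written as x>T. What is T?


Formula: sp(P, x:=E) = exists old_x. (x = E[old_x/x]) AND P[old_x/x] (old_x is the value of x before the assignment; eliminate old_x by solving x = E[old_x/x] for old_x)
Step 1: Precondition P: x>288, i.e. old_x > 288
Step 2: Assignment gives x = old_x + 429, so old_x = x - 429
Step 3: Substitute into P: x - 429 > 288
Step 4: Simplify: x > 288+429 = 717

717


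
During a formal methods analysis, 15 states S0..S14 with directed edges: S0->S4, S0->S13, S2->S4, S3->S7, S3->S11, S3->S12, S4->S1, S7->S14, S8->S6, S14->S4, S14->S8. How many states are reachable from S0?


BFS from S0:
  layer 0: {S0}
  layer 1: {S4, S13}
  layer 2: {S1}
Reachable set: {S0, S1, S4, S13}
Count = 4

4


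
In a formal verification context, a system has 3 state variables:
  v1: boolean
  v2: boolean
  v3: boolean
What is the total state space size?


State space = product of domain sizes of all variables.
Domain sizes:
  v1 (boolean): 2
  v2 (boolean): 2
  v3 (boolean): 2
Product = 2 * 2 * 2 = 8

8


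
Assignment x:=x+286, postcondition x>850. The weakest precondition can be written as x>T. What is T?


Formula: wp(x:=E, P) = P[E/x] (substitute E for x in postcondition)
Step 1: Postcondition: x>850
Step 2: Substitute x+286 for x: x+286>850
Step 3: Solve for x: x > 850-286 = 564

564


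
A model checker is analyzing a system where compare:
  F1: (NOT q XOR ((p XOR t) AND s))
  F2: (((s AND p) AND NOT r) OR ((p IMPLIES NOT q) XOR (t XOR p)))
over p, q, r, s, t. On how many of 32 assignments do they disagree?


F1 = (NOT q XOR ((p XOR t) AND s))
F2 = (((s AND p) AND NOT r) OR ((p IMPLIES NOT q) XOR (t XOR p)))
Evaluate both on each of 32 rows (bits = p,q,r,s,t):
  row 0 [00000]: F1=1 F2=1 -> 0
  row 1 [00001]: F1=1 F2=0 (differ) -> 1
  row 2 [00010]: F1=1 F2=1 -> 0
  row 3 [00011]: F1=0 F2=0 -> 0
  row 4 [00100]: F1=1 F2=1 -> 0
  row 5 [00101]: F1=1 F2=0 (differ) -> 1
  row 6 [00110]: F1=1 F2=1 -> 0
  row 7 [00111]: F1=0 F2=0 -> 0
  row 8 [01000]: F1=0 F2=1 (differ) -> 1
  row 9 [01001]: F1=0 F2=0 -> 0
  row 10 [01010]: F1=0 F2=1 (differ) -> 1
  row 11 [01011]: F1=1 F2=0 (differ) -> 1
  row 12 [01100]: F1=0 F2=1 (differ) -> 1
  row 13 [01101]: F1=0 F2=0 -> 0
  row 14 [01110]: F1=0 F2=1 (differ) -> 1
  row 15 [01111]: F1=1 F2=0 (differ) -> 1
  row 16 [10000]: F1=1 F2=0 (differ) -> 1
  row 17 [10001]: F1=1 F2=1 -> 0
  row 18 [10010]: F1=0 F2=1 (differ) -> 1
  row 19 [10011]: F1=1 F2=1 -> 0
  row 20 [10100]: F1=1 F2=0 (differ) -> 1
  row 21 [10101]: F1=1 F2=1 -> 0
  row 22 [10110]: F1=0 F2=0 -> 0
  row 23 [10111]: F1=1 F2=1 -> 0
  row 24 [11000]: F1=0 F2=1 (differ) -> 1
  row 25 [11001]: F1=0 F2=0 -> 0
  row 26 [11010]: F1=1 F2=1 -> 0
  row 27 [11011]: F1=0 F2=1 (differ) -> 1
  row 28 [11100]: F1=0 F2=1 (differ) -> 1
  row 29 [11101]: F1=0 F2=0 -> 0
  row 30 [11110]: F1=1 F2=1 -> 0
  row 31 [11111]: F1=0 F2=0 -> 0
Full result column, 8 rows per line (p,q fixed per line; r,s,t runs 000..111 left to right):
  rows 0-7 [p,q=00]: 01000100  (ones: 2)
  rows 8-15 [p,q=01]: 10111011  (ones: 6)
  rows 16-23 [p,q=10]: 10101000  (ones: 3)
  rows 24-31 [p,q=11]: 10011000  (ones: 3)
Disagreements = 2+6+3+3 = 14

14


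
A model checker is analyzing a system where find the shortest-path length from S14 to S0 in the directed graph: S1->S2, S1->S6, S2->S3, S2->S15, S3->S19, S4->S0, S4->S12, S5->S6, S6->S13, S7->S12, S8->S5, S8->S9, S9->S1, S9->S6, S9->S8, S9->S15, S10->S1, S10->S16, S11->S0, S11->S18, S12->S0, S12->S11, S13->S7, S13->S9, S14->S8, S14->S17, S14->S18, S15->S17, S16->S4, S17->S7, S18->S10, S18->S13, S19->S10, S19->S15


BFS layer-by-layer from S14:
  dist 0: {S14}
  dist 1: {S8, S17, S18}
  dist 2: {S5, S7, S9, S10, S13}
  dist 3: {S1, S6, S12, S15, S16}
  dist 4: {S0, S2, S4, S11}
  -> S0 reached at distance 4
Shortest path length = 4

4


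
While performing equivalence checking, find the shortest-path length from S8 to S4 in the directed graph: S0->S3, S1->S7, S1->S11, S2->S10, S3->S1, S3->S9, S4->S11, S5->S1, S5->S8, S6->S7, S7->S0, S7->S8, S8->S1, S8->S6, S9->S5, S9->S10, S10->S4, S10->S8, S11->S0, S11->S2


BFS layer-by-layer from S8:
  dist 0: {S8}
  dist 1: {S1, S6}
  dist 2: {S7, S11}
  dist 3: {S0, S2}
  dist 4: {S3, S10}
  dist 5: {S4, S9}
  -> S4 reached at distance 5
Shortest path length = 5

5


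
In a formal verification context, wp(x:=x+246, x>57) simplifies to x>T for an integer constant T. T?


Formula: wp(x:=E, P) = P[E/x] (substitute E for x in postcondition)
Step 1: Postcondition: x>57
Step 2: Substitute x+246 for x: x+246>57
Step 3: Solve for x: x > 57-246 = -189

-189


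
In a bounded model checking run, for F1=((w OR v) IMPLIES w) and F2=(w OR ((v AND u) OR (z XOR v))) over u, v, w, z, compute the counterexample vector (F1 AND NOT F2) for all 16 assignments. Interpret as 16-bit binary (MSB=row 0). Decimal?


F1 = ((w OR v) IMPLIES w)
F2 = (w OR ((v AND u) OR (z XOR v)))
Counterexample to F1=>F2 is where F1=1 and F2=0.
Evaluate each row (bits = u,v,w,z, MSB first):
  row 0 [0000]: F1=1 F2=0 -> F1&~F2 -> 1
  row 1 [0001]: F1=1 F2=1 -> F1&~F2 -> 0
  row 2 [0010]: F1=1 F2=1 -> F1&~F2 -> 0
  row 3 [0011]: F1=1 F2=1 -> F1&~F2 -> 0
  row 4 [0100]: F1=0 F2=1 -> F1&~F2 -> 0
  row 5 [0101]: F1=0 F2=0 -> F1&~F2 -> 0
  row 6 [0110]: F1=1 F2=1 -> F1&~F2 -> 0
  row 7 [0111]: F1=1 F2=1 -> F1&~F2 -> 0
  row 8 [1000]: F1=1 F2=0 -> F1&~F2 -> 1
  row 9 [1001]: F1=1 F2=1 -> F1&~F2 -> 0
  row 10 [1010]: F1=1 F2=1 -> F1&~F2 -> 0
  row 11 [1011]: F1=1 F2=1 -> F1&~F2 -> 0
  row 12 [1100]: F1=0 F2=1 -> F1&~F2 -> 0
  row 13 [1101]: F1=0 F2=1 -> F1&~F2 -> 0
  row 14 [1110]: F1=1 F2=1 -> F1&~F2 -> 0
  row 15 [1111]: F1=1 F2=1 -> F1&~F2 -> 0
Full result column, 4 rows per line (u,v fixed per line; w,z runs 00..11 left to right):
  rows 0-3 [u,v=00]: 1000  = hex 8
  rows 4-7 [u,v=01]: 0000  = hex 0
  rows 8-11 [u,v=10]: 1000  = hex 8
  rows 12-15 [u,v=11]: 0000  = hex 0
Counterexample vector (row 0 .. row 15) = 1000000010000000
Output column grouped in 4s = 1000 0000 1000 0000 = 0x8080
Convert to decimal digit by digit (value = value*16 + digit):
  8 -> 8
  8*16 + 0 = 128
  128*16 + 8 = 2056
  2056*16 + 0 = 32896
Decimal = 32896

32896


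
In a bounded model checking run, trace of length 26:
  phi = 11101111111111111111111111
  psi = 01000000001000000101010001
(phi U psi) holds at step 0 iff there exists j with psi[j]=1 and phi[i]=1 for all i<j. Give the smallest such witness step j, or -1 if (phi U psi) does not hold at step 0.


(phi U psi) at 0: need smallest j with psi[j]=1 and phi[i]=1 for all i in [0,j).
Scan from step 0:
  step 0: phi=1, psi=0 -> continue
  step 1: psi=1 and phi held for [0,1) -> witness found
Witness step = 1

1


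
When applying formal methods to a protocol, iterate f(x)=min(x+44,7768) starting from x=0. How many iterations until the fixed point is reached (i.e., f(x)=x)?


Step 1: x=0, cap=7768, increment=44
Step 2: x grows by 44 each step until capped at 7768; fixed point is x=7768
Step 3: iterations = ceil(7768/44) = 177

177


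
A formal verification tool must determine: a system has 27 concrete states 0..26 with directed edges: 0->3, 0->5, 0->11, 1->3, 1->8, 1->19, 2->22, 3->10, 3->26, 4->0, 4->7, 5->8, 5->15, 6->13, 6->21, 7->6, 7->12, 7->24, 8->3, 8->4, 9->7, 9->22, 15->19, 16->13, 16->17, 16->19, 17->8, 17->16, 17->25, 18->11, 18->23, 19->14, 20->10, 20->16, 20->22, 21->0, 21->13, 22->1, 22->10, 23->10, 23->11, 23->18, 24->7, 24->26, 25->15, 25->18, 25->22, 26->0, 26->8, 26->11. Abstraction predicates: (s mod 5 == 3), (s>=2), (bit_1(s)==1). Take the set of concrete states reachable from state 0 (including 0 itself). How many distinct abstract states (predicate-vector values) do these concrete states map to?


BFS from 0:
Concrete reachable: {0, 3, 4, 5, 6, 7, 8, 10, 11, 12, 13, 14, 15, 19, 21, 24, 26}
Abstract via predicates (s mod 5 == 3), (s>=2), (bit_1(s)==1):
  (0,0,0) <- {0}
  (0,1,0) <- {4, 5, 12, 21, 24}
  (0,1,1) <- {6, 7, 10, 11, 14, 15, 19, 26}
  (1,1,0) <- {8, 13}
  (1,1,1) <- {3}
Distinct abstract states = 5

5


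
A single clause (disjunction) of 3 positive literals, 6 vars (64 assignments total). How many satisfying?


Step 1: Total=2^6=64
Step 2: Unsat when all 3 false: 2^3=8
Step 3: Sat=64-8=56

56


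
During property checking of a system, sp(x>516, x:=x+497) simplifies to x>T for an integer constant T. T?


Formula: sp(P, x:=E) = exists old_x. (x = E[old_x/x]) AND P[old_x/x] (old_x is the value of x before the assignment; eliminate old_x by solving x = E[old_x/x] for old_x)
Step 1: Precondition P: x>516, i.e. old_x > 516
Step 2: Assignment gives x = old_x + 497, so old_x = x - 497
Step 3: Substitute into P: x - 497 > 516
Step 4: Simplify: x > 516+497 = 1013

1013


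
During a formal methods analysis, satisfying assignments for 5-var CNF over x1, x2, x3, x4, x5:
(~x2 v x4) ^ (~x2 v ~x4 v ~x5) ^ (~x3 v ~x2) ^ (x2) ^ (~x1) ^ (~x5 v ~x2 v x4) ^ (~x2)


CNF with 7 clauses over 5 vars (32 assignments).
An assignment satisfies CNF iff every clause has >=1 true literal.
Check each row (bits = x1,x2,x3,x4,x5; clause T/F shown):
  row 0 [00000]: clauses=TTTFTTT -> 0
  row 1 [00001]: clauses=TTTFTTT -> 0
  row 2 [00010]: clauses=TTTFTTT -> 0
  row 3 [00011]: clauses=TTTFTTT -> 0
  row 4 [00100]: clauses=TTTFTTT -> 0
  row 5 [00101]: clauses=TTTFTTT -> 0
  row 6 [00110]: clauses=TTTFTTT -> 0
  row 7 [00111]: clauses=TTTFTTT -> 0
  row 8 [01000]: clauses=FTTTTTF -> 0
  row 9 [01001]: clauses=FTTTTFF -> 0
  row 10 [01010]: clauses=TTTTTTF -> 0
  row 11 [01011]: clauses=TFTTTTF -> 0
  row 12 [01100]: clauses=FTFTTTF -> 0
  row 13 [01101]: clauses=FTFTTFF -> 0
  row 14 [01110]: clauses=TTFTTTF -> 0
  row 15 [01111]: clauses=TFFTTTF -> 0
  row 16 [10000]: clauses=TTTFFTT -> 0
  row 17 [10001]: clauses=TTTFFTT -> 0
  row 18 [10010]: clauses=TTTFFTT -> 0
  row 19 [10011]: clauses=TTTFFTT -> 0
  row 20 [10100]: clauses=TTTFFTT -> 0
  row 21 [10101]: clauses=TTTFFTT -> 0
  row 22 [10110]: clauses=TTTFFTT -> 0
  row 23 [10111]: clauses=TTTFFTT -> 0
  row 24 [11000]: clauses=FTTTFTF -> 0
  row 25 [11001]: clauses=FTTTFFF -> 0
  row 26 [11010]: clauses=TTTTFTF -> 0
  row 27 [11011]: clauses=TFTTFTF -> 0
  row 28 [11100]: clauses=FTFTFTF -> 0
  row 29 [11101]: clauses=FTFTFFF -> 0
  row 30 [11110]: clauses=TTFTFTF -> 0
  row 31 [11111]: clauses=TFFTFTF -> 0
Full result column, 8 rows per line (x1,x2 fixed per line; x3,x4,x5 runs 000..111 left to right):
  rows 0-7 [x1,x2=00]: 00000000  (ones: 0)
  rows 8-15 [x1,x2=01]: 00000000  (ones: 0)
  rows 16-23 [x1,x2=10]: 00000000  (ones: 0)
  rows 24-31 [x1,x2=11]: 00000000  (ones: 0)
Satisfying assignments = 0+0+0+0 = 0

0


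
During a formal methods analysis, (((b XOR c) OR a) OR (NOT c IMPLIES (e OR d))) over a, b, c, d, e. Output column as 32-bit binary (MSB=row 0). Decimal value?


Formula: (((b XOR c) OR a) OR (NOT c IMPLIES (e OR d))) over a, b, c, d, e (32 rows)
Evaluate each row (bits = a,b,c,d,e, MSB first):
  row 0 [00000]: (((0 XOR 0) OR 0) OR (NOT 0 IMPLIES (0 OR 0))) -> 0
  row 1 [00001]: (((0 XOR 0) OR 0) OR (NOT 0 IMPLIES (1 OR 0))) -> 1
  row 2 [00010]: (((0 XOR 0) OR 0) OR (NOT 0 IMPLIES (0 OR 1))) -> 1
  row 3 [00011]: (((0 XOR 0) OR 0) OR (NOT 0 IMPLIES (1 OR 1))) -> 1
  row 4 [00100]: (((0 XOR 1) OR 0) OR (NOT 1 IMPLIES (0 OR 0))) -> 1
  row 5 [00101]: (((0 XOR 1) OR 0) OR (NOT 1 IMPLIES (1 OR 0))) -> 1
  row 6 [00110]: (((0 XOR 1) OR 0) OR (NOT 1 IMPLIES (0 OR 1))) -> 1
  row 7 [00111]: (((0 XOR 1) OR 0) OR (NOT 1 IMPLIES (1 OR 1))) -> 1
  row 8 [01000]: (((1 XOR 0) OR 0) OR (NOT 0 IMPLIES (0 OR 0))) -> 1
  row 9 [01001]: (((1 XOR 0) OR 0) OR (NOT 0 IMPLIES (1 OR 0))) -> 1
  row 10 [01010]: (((1 XOR 0) OR 0) OR (NOT 0 IMPLIES (0 OR 1))) -> 1
  row 11 [01011]: (((1 XOR 0) OR 0) OR (NOT 0 IMPLIES (1 OR 1))) -> 1
  row 12 [01100]: (((1 XOR 1) OR 0) OR (NOT 1 IMPLIES (0 OR 0))) -> 1
  row 13 [01101]: (((1 XOR 1) OR 0) OR (NOT 1 IMPLIES (1 OR 0))) -> 1
  row 14 [01110]: (((1 XOR 1) OR 0) OR (NOT 1 IMPLIES (0 OR 1))) -> 1
  row 15 [01111]: (((1 XOR 1) OR 0) OR (NOT 1 IMPLIES (1 OR 1))) -> 1
  row 16 [10000]: (((0 XOR 0) OR 1) OR (NOT 0 IMPLIES (0 OR 0))) -> 1
  row 17 [10001]: (((0 XOR 0) OR 1) OR (NOT 0 IMPLIES (1 OR 0))) -> 1
  row 18 [10010]: (((0 XOR 0) OR 1) OR (NOT 0 IMPLIES (0 OR 1))) -> 1
  row 19 [10011]: (((0 XOR 0) OR 1) OR (NOT 0 IMPLIES (1 OR 1))) -> 1
  row 20 [10100]: (((0 XOR 1) OR 1) OR (NOT 1 IMPLIES (0 OR 0))) -> 1
  row 21 [10101]: (((0 XOR 1) OR 1) OR (NOT 1 IMPLIES (1 OR 0))) -> 1
  row 22 [10110]: (((0 XOR 1) OR 1) OR (NOT 1 IMPLIES (0 OR 1))) -> 1
  row 23 [10111]: (((0 XOR 1) OR 1) OR (NOT 1 IMPLIES (1 OR 1))) -> 1
  row 24 [11000]: (((1 XOR 0) OR 1) OR (NOT 0 IMPLIES (0 OR 0))) -> 1
  row 25 [11001]: (((1 XOR 0) OR 1) OR (NOT 0 IMPLIES (1 OR 0))) -> 1
  row 26 [11010]: (((1 XOR 0) OR 1) OR (NOT 0 IMPLIES (0 OR 1))) -> 1
  row 27 [11011]: (((1 XOR 0) OR 1) OR (NOT 0 IMPLIES (1 OR 1))) -> 1
  row 28 [11100]: (((1 XOR 1) OR 1) OR (NOT 1 IMPLIES (0 OR 0))) -> 1
  row 29 [11101]: (((1 XOR 1) OR 1) OR (NOT 1 IMPLIES (1 OR 0))) -> 1
  row 30 [11110]: (((1 XOR 1) OR 1) OR (NOT 1 IMPLIES (0 OR 1))) -> 1
  row 31 [11111]: (((1 XOR 1) OR 1) OR (NOT 1 IMPLIES (1 OR 1))) -> 1
Full result column, 4 rows per line (a,b,c fixed per line; d,e runs 00..11 left to right):
  rows 0-3 [a,b,c=000]: 0111  = hex 7
  rows 4-7 [a,b,c=001]: 1111  = hex F
  rows 8-11 [a,b,c=010]: 1111  = hex F
  rows 12-15 [a,b,c=011]: 1111  = hex F
  rows 16-19 [a,b,c=100]: 1111  = hex F
  rows 20-23 [a,b,c=101]: 1111  = hex F
  rows 24-27 [a,b,c=110]: 1111  = hex F
  rows 28-31 [a,b,c=111]: 1111  = hex F
Output column (row 0 .. row 31) = 01111111111111111111111111111111
Output column grouped in 4s = 0111 1111 1111 1111 1111 1111 1111 1111 = 0x7FFFFFFF
Convert to decimal digit by digit (value = value*16 + digit):
  7 -> 7
  7*16 + 15 (F) = 127
  127*16 + 15 (F) = 2047
  2047*16 + 15 (F) = 32767
  32767*16 + 15 (F) = 524287
  524287*16 + 15 (F) = 8388607
  8388607*16 + 15 (F) = 134217727
  134217727*16 + 15 (F) = 2147483647
Decimal = 2147483647

2147483647


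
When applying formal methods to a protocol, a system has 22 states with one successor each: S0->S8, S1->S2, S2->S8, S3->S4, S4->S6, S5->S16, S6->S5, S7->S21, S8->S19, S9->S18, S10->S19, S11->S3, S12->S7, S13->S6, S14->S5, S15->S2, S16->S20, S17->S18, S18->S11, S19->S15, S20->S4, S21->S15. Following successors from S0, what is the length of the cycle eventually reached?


Trace from S0 until a state repeats:
  S0 -> S8 -> S19 -> S15 -> S2 -> S8
S8 first seen at step 1, revisited at step 5.
Cycle length = 5 - 1 = 4

4


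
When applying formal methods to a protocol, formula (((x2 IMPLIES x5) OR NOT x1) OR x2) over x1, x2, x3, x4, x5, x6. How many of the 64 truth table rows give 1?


Formula: (((x2 IMPLIES x5) OR NOT x1) OR x2) over 6 vars (64 rows)
Evaluate each row (x1, x2, x3, x4, x5, x6 as bits, MSB first):
  row 0 [000000]: (((0 IMPLIES 0) OR NOT 0) OR 0) -> 1
  row 1 [000001]: (((0 IMPLIES 0) OR NOT 0) OR 0) -> 1
  row 2 [000010]: (((0 IMPLIES 1) OR NOT 0) OR 0) -> 1
  row 3 [000011]: (((0 IMPLIES 1) OR NOT 0) OR 0) -> 1
  row 4 [000100]: (((0 IMPLIES 0) OR NOT 0) OR 0) -> 1
  (every remaining row is evaluated the same way; all 64 results are listed next)
Full result column, 8 rows per line (x1,x2,x3 fixed per line; x4,x5,x6 runs 000..111 left to right):
  rows 0-7 [x1,x2,x3=000]: 11111111  (ones: 8)
  rows 8-15 [x1,x2,x3=001]: 11111111  (ones: 8)
  rows 16-23 [x1,x2,x3=010]: 11111111  (ones: 8)
  rows 24-31 [x1,x2,x3=011]: 11111111  (ones: 8)
  rows 32-39 [x1,x2,x3=100]: 11111111  (ones: 8)
  rows 40-47 [x1,x2,x3=101]: 11111111  (ones: 8)
  rows 48-55 [x1,x2,x3=110]: 11111111  (ones: 8)
  rows 56-63 [x1,x2,x3=111]: 11111111  (ones: 8)
Count of 1-rows = 8+8+8+8+8+8+8+8 = 64

64


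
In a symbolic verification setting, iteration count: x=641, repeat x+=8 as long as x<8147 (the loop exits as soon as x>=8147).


Step 1: x goes from 641 toward 8147 by 8; the body runs while x<8147, so iterations = ceil((bound-start)/step)
Step 2: Distance=7506
Step 3: ceil(7506/8)=939

939


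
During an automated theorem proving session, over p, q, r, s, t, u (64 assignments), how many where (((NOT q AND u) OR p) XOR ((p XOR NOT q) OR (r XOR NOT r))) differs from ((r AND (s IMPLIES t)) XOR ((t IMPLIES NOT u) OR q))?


F1 = (((NOT q AND u) OR p) XOR ((p XOR NOT q) OR (r XOR NOT r)))
F2 = ((r AND (s IMPLIES t)) XOR ((t IMPLIES NOT u) OR q))
Evaluate both on each of 64 rows (bits = p,q,r,s,t,u):
  row 0 [000000]: F1=1 F2=1 -> 0
  row 1 [000001]: F1=0 F2=1 (differ) -> 1
  row 2 [000010]: F1=1 F2=1 -> 0
  row 3 [000011]: F1=0 F2=0 -> 0
  row 4 [000100]: F1=1 F2=1 -> 0
  (every remaining row is evaluated the same way; all 64 results are listed next)
Full result column, 8 rows per line (p,q,r fixed per line; s,t,u runs 000..111 left to right):
  rows 0-7 [p,q,r=000]: 01000100  (ones: 2)
  rows 8-15 [p,q,r=001]: 10110111  (ones: 6)
  rows 16-23 [p,q,r=010]: 00000000  (ones: 0)
  rows 24-31 [p,q,r=011]: 11110011  (ones: 6)
  rows 32-39 [p,q,r=100]: 11101110  (ones: 6)
  rows 40-47 [p,q,r=101]: 00011101  (ones: 4)
  rows 48-55 [p,q,r=110]: 11111111  (ones: 8)
  rows 56-63 [p,q,r=111]: 00001100  (ones: 2)
Disagreements = 2+6+0+6+6+4+8+2 = 34

34


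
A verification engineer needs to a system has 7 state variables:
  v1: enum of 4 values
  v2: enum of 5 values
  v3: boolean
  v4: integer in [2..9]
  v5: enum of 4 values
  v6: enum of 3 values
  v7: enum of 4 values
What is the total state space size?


State space = product of domain sizes of all variables.
Domain sizes:
  v1 (enum of 4 values): 4
  v2 (enum of 5 values): 5
  v3 (boolean): 2
  v4 (integer in [2..9]): 8
  v5 (enum of 4 values): 4
  v6 (enum of 3 values): 3
  v7 (enum of 4 values): 4
Product = 4 * 5 * 2 * 8 * 4 * 3 * 4 = 15360

15360


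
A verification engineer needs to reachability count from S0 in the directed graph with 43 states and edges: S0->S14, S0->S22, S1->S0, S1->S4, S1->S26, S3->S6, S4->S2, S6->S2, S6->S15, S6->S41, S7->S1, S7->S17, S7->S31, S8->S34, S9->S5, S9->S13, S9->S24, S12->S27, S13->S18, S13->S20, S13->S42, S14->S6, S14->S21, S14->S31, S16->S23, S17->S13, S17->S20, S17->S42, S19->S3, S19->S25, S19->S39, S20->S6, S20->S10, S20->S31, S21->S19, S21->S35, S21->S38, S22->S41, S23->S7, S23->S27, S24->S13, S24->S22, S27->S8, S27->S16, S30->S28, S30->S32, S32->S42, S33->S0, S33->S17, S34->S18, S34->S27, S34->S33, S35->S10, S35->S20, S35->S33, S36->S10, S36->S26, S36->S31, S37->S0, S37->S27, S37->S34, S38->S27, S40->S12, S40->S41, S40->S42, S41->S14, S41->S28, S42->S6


BFS from S0:
  layer 0: {S0}
  layer 1: {S14, S22}
  layer 2: {S6, S21, S31, S41}
  layer 3: {S2, S15, S19, S28, S35, S38}
  layer 4: {S3, S10, S20, S25, S27, S33, S39}
  layer 5: {S8, S16, S17}
  layer 6: {S13, S23, S34, S42}
  layer 7: {S7, S18}
  layer 8: {S1}
  layer 9: {S4, S26}
Reachable set: {S0, S1, S2, S3, S4, S6, S7, S8, S10, S13, S14, S15, S16, S17, S18, S19, S20, S21, S22, S23, S25, S26, S27, S28, S31, S33, S34, S35, S38, S39, S41, S42}
Count = 32

32


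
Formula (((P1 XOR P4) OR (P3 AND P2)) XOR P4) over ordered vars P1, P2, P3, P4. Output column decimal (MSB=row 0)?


Formula: (((P1 XOR P4) OR (P3 AND P2)) XOR P4) over P1, P2, P3, P4 (16 rows)
Evaluate each row (bits = P1,P2,P3,P4, MSB first):
  row 0 [0000]: (((0 XOR 0) OR (0 AND 0)) XOR 0) -> 0
  row 1 [0001]: (((0 XOR 1) OR (0 AND 0)) XOR 1) -> 0
  row 2 [0010]: (((0 XOR 0) OR (1 AND 0)) XOR 0) -> 0
  row 3 [0011]: (((0 XOR 1) OR (1 AND 0)) XOR 1) -> 0
  row 4 [0100]: (((0 XOR 0) OR (0 AND 1)) XOR 0) -> 0
  row 5 [0101]: (((0 XOR 1) OR (0 AND 1)) XOR 1) -> 0
  row 6 [0110]: (((0 XOR 0) OR (1 AND 1)) XOR 0) -> 1
  row 7 [0111]: (((0 XOR 1) OR (1 AND 1)) XOR 1) -> 0
  row 8 [1000]: (((1 XOR 0) OR (0 AND 0)) XOR 0) -> 1
  row 9 [1001]: (((1 XOR 1) OR (0 AND 0)) XOR 1) -> 1
  row 10 [1010]: (((1 XOR 0) OR (1 AND 0)) XOR 0) -> 1
  row 11 [1011]: (((1 XOR 1) OR (1 AND 0)) XOR 1) -> 1
  row 12 [1100]: (((1 XOR 0) OR (0 AND 1)) XOR 0) -> 1
  row 13 [1101]: (((1 XOR 1) OR (0 AND 1)) XOR 1) -> 1
  row 14 [1110]: (((1 XOR 0) OR (1 AND 1)) XOR 0) -> 1
  row 15 [1111]: (((1 XOR 1) OR (1 AND 1)) XOR 1) -> 0
Full result column, 4 rows per line (P1,P2 fixed per line; P3,P4 runs 00..11 left to right):
  rows 0-3 [P1,P2=00]: 0000  = hex 0
  rows 4-7 [P1,P2=01]: 0010  = hex 2
  rows 8-11 [P1,P2=10]: 1111  = hex F
  rows 12-15 [P1,P2=11]: 1110  = hex E
Output column (row 0 .. row 15) = 0000001011111110
Output column grouped in 4s = 0000 0010 1111 1110 = 0x02FE
Convert to decimal digit by digit (value = value*16 + digit):
  0 -> 0
  0*16 + 2 = 2
  2*16 + 15 (F) = 47
  47*16 + 14 (E) = 766
Decimal = 766

766
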